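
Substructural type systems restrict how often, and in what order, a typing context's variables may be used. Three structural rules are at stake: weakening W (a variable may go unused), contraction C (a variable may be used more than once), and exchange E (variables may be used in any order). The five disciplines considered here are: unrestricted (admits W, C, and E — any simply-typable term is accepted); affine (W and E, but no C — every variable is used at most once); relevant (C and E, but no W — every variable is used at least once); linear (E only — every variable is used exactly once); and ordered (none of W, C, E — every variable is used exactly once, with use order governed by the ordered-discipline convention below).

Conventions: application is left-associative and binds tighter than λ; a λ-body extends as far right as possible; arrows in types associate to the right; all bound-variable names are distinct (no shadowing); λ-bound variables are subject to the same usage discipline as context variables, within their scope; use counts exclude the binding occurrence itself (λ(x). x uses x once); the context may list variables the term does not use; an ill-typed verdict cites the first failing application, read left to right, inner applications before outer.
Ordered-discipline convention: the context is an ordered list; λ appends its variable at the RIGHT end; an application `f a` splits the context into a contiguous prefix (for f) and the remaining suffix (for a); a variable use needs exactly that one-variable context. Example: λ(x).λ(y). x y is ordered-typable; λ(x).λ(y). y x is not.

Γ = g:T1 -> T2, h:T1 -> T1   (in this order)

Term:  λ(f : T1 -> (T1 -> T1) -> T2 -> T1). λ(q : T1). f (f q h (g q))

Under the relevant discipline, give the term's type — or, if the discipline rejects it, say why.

term : (T1 -> (T1 -> T1) -> T2 -> T1) -> T1 -> (T1 -> T1) -> T2 -> T1
variable uses: g=1; h=1; f (bound)=2; q (bound)=2
use order (left to right): f, f, q, h, g, q
typing: ✓ — (T1 -> (T1 -> T1) -> T2 -> T1) -> T1 -> (T1 -> T1) -> T2 -> T1
summary: ordered ✗ | linear ✗ | affine ✗ | relevant ✓ | unrestricted ✓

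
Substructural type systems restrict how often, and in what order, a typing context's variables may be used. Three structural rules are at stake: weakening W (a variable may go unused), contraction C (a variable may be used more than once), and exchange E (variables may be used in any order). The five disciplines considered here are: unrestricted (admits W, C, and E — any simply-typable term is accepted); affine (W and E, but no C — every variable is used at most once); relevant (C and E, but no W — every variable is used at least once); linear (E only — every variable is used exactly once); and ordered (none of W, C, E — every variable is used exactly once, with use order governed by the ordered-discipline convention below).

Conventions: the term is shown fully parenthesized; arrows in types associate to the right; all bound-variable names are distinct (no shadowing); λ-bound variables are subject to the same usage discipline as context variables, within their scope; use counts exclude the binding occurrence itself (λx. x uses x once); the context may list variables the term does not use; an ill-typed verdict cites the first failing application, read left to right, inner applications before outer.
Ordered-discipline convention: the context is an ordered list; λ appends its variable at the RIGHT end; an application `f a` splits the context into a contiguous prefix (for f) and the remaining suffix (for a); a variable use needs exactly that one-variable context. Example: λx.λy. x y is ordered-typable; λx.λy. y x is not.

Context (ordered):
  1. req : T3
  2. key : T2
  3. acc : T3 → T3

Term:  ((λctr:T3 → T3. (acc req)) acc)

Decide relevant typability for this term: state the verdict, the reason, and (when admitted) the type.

no — key, ctr left unused
usage: req ×1, key ×0, acc ×2, ctr (bound) ×0
left-to-right use order: acc, req, acc
typing: the term checks, with type T3
all disciplines: ordered ✗; linear ✗; affine ✗; relevant ✗; unrestricted ✓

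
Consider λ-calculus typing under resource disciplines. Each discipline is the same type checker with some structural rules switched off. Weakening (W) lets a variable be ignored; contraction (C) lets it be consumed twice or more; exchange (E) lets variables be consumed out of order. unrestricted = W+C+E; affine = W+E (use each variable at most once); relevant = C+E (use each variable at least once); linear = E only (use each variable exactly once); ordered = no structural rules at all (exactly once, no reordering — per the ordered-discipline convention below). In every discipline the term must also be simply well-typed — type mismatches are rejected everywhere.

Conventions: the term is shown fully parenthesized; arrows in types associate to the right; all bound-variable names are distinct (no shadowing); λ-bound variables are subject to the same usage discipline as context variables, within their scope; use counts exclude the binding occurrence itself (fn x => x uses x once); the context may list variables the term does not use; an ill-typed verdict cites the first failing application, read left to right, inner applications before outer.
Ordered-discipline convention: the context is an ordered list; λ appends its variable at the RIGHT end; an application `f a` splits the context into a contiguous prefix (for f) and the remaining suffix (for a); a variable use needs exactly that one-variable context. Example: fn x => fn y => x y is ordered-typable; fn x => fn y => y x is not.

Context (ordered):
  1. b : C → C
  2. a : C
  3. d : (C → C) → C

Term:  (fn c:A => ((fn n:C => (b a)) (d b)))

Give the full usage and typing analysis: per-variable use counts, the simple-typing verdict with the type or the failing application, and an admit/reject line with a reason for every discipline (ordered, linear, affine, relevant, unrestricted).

variable uses: b: 2; a: 1; d: 1; c (bound): 0; n (bound): 0
use order (left to right): b, a, d, b
typing: ✓ — A → C
ordered ✗ (needs contraction — b ×2; needs weakening: c, n unused)
linear ✗ (needs contraction — b ×2; needs weakening: c, n unused)
affine ✗ (needs contraction — b ×2)
relevant ✗ (needs weakening: c, n unused)
unrestricted ✓ (simply typable at A → C; W, C, E all held)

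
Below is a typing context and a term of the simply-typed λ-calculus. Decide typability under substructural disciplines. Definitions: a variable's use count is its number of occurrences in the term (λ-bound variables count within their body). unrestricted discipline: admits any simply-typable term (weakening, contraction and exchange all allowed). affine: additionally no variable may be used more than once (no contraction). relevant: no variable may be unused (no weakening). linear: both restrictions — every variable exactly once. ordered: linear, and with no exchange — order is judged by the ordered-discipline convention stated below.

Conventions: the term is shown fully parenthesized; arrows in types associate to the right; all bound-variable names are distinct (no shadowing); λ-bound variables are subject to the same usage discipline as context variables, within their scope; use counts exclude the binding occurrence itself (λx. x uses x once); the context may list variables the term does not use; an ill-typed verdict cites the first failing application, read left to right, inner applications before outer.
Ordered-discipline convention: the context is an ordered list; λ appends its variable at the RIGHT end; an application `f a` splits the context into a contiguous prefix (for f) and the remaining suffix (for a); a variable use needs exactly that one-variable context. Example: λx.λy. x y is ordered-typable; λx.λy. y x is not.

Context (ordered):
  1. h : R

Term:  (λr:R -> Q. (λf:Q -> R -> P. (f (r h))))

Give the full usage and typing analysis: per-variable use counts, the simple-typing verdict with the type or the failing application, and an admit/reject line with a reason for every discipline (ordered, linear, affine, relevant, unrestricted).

use counts: h ×1; r (λ-bound) ×1; f (λ-bound) ×1
use order (left to right): f, r, h
typing: well-typed — term : (R -> Q) -> (Q -> R -> P) -> R -> P
ordered: ✗ — needs exchange: uses follow f, r, h
linear: ✓ — exactly-once usage across h, r, f
affine: ✓ — no duplicate uses among h, r, f
relevant: ✓ — h, r, f: all used, weakening unneeded
unrestricted: ✓ — simply typable at (R -> Q) -> (Q -> R -> P) -> R -> P; W, C, E all held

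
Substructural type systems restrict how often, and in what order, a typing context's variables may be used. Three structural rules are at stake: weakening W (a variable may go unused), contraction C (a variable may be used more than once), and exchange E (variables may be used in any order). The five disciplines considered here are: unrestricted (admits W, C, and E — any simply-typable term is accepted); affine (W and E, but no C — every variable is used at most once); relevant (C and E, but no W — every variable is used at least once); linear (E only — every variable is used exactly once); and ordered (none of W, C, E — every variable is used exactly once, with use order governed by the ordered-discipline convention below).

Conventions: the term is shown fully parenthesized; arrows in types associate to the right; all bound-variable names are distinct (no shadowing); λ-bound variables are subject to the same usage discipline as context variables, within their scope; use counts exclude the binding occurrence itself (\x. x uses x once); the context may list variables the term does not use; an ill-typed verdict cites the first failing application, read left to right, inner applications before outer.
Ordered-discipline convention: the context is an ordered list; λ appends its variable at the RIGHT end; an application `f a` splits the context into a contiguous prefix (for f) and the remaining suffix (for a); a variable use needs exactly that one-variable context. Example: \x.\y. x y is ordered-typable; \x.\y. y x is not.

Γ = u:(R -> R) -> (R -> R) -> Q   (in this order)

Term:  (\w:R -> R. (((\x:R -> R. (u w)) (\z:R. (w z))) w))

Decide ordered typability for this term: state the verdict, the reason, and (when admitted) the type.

no — w ×3 used more than once (contraction); unused: x — weakening required
counts: u ×1; w (λ-bound) ×3; x (λ-bound) ×0; z (λ-bound) ×1
left-to-right use order: u, w, w, z, w
typing: the term checks, with type (R -> R) -> Q
across the five disciplines: ordered ✗, linear ✗, affine ✗, relevant ✗, unrestricted ✓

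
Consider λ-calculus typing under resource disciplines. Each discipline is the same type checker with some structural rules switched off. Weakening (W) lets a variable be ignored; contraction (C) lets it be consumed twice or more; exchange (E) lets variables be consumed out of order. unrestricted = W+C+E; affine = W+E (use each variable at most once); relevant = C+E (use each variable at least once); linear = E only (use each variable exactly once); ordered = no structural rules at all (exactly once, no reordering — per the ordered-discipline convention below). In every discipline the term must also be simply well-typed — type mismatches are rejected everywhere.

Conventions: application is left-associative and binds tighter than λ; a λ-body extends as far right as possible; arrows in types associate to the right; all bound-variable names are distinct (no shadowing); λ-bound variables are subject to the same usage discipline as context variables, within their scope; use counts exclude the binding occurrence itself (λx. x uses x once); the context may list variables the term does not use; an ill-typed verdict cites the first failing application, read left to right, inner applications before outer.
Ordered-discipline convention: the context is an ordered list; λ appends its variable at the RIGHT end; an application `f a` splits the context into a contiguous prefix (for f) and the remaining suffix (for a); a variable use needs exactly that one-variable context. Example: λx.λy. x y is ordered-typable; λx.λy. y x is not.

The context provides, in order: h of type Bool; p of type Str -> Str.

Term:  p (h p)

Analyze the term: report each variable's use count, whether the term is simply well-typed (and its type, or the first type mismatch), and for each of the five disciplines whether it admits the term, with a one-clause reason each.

use counts: h: 1×; p: 2×
left-to-right use order: p, h, p
typing: ill-typed: non-arrow in function slot: Bool
ordered: ✗, fails simple typing
linear: ✗, a type mismatch blocks all five
affine: ✗, the type mismatch rejects it
relevant: ✗, not simply typable
unrestricted: ✗, fails simple typing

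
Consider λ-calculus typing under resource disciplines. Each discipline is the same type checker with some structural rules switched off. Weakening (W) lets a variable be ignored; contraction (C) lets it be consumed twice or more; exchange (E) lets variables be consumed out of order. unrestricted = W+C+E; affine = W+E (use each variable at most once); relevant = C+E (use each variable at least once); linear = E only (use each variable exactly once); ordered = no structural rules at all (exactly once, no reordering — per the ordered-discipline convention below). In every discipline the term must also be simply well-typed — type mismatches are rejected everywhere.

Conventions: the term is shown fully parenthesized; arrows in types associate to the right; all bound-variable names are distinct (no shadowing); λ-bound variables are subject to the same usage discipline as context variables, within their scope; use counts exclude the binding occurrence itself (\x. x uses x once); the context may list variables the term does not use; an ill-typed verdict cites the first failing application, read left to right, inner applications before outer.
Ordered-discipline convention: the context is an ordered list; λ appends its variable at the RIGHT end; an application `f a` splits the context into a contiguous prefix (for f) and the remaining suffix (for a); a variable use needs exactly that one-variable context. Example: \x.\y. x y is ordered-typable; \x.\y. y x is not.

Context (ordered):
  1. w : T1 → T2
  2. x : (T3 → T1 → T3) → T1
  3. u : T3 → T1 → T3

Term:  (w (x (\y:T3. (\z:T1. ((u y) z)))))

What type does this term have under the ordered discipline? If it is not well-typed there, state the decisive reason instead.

term : T2
use counts: w: 1×, x: 1×, u: 1×, y (λ-bound): 1×, z (λ-bound): 1×
use order (left to right): w, x, u, y, z
typing: well-typed — term : T2
across the five disciplines: ordered ✓, linear ✓, affine ✓, relevant ✓, unrestricted ✓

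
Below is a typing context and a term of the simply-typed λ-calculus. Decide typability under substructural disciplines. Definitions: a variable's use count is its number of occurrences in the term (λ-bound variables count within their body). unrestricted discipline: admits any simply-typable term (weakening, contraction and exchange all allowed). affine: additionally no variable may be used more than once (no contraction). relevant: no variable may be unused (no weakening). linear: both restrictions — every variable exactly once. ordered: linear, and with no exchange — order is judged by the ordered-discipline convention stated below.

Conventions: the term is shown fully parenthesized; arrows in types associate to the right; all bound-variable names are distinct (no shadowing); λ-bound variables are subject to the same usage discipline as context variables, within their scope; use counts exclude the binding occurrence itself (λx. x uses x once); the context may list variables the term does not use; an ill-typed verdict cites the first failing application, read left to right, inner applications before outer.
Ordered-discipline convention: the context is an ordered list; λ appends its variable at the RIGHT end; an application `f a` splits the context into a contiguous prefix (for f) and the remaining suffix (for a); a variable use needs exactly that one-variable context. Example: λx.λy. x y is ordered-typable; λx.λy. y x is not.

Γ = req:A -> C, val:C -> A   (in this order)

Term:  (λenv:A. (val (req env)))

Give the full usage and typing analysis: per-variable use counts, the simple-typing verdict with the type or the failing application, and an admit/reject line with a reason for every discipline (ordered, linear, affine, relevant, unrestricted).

variable uses: req ×1; val ×1; env (bound) ×1
use order (left to right): val, req, env
typing: ✓ — A -> A
ordered: ✗ — no ordered split (uses run val, req, env)
linear: ✓ — exactly-once usage across req, val, env
affine: ✓ — at most one use each (req, val, env)
relevant: ✓ — none of req, val, env goes unused
unrestricted: ✓ — type-checks (A -> A) and nothing is barred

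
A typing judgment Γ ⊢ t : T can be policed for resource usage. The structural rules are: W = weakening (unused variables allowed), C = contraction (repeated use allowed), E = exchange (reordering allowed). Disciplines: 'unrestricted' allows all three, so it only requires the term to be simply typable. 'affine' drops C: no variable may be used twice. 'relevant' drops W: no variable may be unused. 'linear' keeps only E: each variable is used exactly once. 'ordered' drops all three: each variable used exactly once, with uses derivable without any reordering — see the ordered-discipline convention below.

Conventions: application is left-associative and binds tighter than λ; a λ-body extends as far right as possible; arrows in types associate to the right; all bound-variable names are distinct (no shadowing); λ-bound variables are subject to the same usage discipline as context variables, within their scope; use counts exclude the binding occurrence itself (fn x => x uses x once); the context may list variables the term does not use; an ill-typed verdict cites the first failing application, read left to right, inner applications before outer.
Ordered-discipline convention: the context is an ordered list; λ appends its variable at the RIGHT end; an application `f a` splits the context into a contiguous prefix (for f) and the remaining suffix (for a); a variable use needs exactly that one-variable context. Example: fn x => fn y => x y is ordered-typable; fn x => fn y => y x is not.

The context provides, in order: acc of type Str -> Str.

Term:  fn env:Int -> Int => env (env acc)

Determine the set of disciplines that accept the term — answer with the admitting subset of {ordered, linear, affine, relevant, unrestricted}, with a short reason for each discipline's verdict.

admitted by: none
variable uses: acc: 1; env (λ-bound): 2
uses in reading order: env, env, acc
typing: ill-typed: a function awaiting Int gets Str -> Str
ordered: ✗, the type mismatch rejects it
linear: ✗, not simply typable
affine: ✗, fails simple typing
relevant: ✗, a type mismatch blocks all five
unrestricted: ✗, the type mismatch rejects it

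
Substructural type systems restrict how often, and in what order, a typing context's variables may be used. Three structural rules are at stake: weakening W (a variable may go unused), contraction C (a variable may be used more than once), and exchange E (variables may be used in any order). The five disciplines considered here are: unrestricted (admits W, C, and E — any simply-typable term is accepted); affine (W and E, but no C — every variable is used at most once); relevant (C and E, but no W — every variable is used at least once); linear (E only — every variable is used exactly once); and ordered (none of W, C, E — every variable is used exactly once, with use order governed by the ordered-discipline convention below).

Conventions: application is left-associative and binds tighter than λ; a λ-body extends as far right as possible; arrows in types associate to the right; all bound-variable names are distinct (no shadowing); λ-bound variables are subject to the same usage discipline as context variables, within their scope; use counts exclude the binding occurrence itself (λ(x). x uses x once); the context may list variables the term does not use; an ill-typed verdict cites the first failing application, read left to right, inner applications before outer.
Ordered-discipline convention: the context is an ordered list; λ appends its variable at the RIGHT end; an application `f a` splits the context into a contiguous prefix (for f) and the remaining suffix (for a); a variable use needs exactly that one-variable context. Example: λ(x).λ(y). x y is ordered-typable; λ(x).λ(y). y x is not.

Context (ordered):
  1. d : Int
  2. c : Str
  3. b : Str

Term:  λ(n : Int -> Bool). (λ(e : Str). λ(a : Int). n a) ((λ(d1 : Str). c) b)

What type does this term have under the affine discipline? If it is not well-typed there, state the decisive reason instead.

term : (Int -> Bool) -> Int -> Bool
use counts: d ×0, c ×1, b ×1, n (λ-bound) ×1, e (λ-bound) ×0, a (λ-bound) ×1, d1 (λ-bound) ×0
left-to-right use order: n, a, c, b
typing: well-typed — term : (Int -> Bool) -> Int -> Bool
summary: ordered ✗ · linear ✗ · affine ✓ · relevant ✗ · unrestricted ✓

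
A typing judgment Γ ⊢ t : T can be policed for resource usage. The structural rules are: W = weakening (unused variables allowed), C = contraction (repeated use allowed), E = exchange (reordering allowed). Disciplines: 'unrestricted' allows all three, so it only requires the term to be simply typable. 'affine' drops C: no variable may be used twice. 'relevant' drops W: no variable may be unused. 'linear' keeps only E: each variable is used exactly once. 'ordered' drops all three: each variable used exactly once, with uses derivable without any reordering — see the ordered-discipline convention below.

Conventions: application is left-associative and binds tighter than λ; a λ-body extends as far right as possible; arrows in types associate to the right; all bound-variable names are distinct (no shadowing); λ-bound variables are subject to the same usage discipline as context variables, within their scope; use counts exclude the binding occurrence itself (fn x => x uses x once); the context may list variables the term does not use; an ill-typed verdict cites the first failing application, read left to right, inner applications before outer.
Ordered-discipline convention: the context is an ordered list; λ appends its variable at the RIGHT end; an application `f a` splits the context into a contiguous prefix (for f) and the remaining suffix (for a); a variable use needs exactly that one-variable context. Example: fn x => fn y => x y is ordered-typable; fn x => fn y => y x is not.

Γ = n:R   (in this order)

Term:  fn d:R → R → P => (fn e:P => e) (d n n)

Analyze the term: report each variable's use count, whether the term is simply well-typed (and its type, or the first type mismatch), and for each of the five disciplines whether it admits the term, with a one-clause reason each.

usage: n: 2×, d (λ-bound): 1×, e (λ-bound): 1×
left-to-right use order: e, d, n, n
typing: the term checks, with type (R → R → P) → P
ordered ✗ (n ×2 used more than once (contraction))
linear ✗ (n ×2 used more than once (contraction))
affine ✗ (n ×2 used more than once (contraction))
relevant ✓ (none of n, d, e goes unused)
unrestricted ✓ (well-typed at (R → R → P) → P; no restrictions here)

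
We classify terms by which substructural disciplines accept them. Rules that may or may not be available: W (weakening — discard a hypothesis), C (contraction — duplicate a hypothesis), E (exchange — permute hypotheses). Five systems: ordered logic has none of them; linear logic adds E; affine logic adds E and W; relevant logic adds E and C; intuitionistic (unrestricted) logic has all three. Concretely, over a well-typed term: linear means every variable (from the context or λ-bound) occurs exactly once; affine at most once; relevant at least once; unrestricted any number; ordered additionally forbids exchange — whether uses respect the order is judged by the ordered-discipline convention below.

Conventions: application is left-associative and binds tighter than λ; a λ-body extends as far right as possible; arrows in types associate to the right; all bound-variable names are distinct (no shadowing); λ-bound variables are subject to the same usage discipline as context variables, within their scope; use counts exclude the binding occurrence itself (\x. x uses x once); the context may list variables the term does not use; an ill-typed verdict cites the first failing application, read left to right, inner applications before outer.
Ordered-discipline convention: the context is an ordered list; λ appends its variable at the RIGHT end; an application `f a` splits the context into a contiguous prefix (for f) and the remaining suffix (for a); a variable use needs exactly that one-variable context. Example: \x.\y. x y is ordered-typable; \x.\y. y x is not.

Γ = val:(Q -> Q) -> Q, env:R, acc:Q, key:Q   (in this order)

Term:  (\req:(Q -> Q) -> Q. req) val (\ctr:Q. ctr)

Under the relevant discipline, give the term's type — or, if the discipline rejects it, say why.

not well-typed under relevant — env, acc, key left unused
counts: val=1; env=0; acc=0; key=0; req [bound]=1; ctr [bound]=1
use order (left to right): req, val, ctr
typing: well-typed — term : Q
all disciplines: ordered ✗ · linear ✗ · affine ✓ · relevant ✗ · unrestricted ✓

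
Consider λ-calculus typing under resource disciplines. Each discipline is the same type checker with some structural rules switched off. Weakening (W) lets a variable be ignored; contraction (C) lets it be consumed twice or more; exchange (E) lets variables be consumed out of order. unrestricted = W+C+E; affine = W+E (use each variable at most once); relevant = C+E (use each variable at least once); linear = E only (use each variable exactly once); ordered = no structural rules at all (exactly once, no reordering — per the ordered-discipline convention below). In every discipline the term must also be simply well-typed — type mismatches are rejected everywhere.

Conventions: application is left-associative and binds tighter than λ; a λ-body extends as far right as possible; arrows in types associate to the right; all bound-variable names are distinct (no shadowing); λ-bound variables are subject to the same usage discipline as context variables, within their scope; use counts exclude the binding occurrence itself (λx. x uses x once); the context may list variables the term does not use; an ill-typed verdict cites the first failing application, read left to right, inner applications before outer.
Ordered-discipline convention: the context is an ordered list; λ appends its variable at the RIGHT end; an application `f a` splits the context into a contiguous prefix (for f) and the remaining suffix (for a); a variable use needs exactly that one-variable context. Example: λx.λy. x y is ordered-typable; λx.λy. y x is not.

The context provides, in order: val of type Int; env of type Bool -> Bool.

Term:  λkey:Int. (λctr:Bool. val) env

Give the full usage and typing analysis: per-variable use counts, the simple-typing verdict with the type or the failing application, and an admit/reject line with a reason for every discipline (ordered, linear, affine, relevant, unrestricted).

counts: val: 1, env: 1, key (bound): 0, ctr (bound): 0
use order (left to right): val, env
typing: ill-typed: an application expects Bool but receives Bool -> Bool
ordered ✗ (not simply typable)
linear ✗ (fails simple typing)
affine ✗ (a type mismatch blocks all five)
relevant ✗ (the type mismatch rejects it)
unrestricted ✗ (not simply typable)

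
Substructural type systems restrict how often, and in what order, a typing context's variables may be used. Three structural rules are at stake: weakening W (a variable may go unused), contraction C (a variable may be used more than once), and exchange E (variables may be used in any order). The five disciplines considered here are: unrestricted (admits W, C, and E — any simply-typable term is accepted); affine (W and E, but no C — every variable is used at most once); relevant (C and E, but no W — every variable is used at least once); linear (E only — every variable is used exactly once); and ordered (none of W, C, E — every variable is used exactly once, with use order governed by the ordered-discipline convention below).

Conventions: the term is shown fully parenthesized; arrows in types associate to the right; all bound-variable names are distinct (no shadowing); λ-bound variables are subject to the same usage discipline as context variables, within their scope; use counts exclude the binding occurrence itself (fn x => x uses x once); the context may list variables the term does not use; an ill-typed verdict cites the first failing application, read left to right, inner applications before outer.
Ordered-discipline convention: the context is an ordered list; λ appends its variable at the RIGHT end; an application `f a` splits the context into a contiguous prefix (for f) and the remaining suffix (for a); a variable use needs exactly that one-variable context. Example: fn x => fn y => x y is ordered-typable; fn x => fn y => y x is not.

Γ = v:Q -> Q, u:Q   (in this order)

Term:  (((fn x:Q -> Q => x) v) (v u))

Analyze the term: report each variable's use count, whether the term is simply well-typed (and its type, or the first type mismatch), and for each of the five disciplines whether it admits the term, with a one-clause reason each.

variable uses: v=2; u=1; x (λ-bound)=1
order of uses: x, v, v, u
typing: well-typed — term : Q
ordered ✗ (v ×2 used more than once (contraction))
linear ✗ (v ×2 used more than once (contraction))
affine ✗ (v ×2 used more than once (contraction))
relevant ✓ (v, u, x: all used, weakening unneeded)
unrestricted ✓ (well-typed at Q; no restrictions here)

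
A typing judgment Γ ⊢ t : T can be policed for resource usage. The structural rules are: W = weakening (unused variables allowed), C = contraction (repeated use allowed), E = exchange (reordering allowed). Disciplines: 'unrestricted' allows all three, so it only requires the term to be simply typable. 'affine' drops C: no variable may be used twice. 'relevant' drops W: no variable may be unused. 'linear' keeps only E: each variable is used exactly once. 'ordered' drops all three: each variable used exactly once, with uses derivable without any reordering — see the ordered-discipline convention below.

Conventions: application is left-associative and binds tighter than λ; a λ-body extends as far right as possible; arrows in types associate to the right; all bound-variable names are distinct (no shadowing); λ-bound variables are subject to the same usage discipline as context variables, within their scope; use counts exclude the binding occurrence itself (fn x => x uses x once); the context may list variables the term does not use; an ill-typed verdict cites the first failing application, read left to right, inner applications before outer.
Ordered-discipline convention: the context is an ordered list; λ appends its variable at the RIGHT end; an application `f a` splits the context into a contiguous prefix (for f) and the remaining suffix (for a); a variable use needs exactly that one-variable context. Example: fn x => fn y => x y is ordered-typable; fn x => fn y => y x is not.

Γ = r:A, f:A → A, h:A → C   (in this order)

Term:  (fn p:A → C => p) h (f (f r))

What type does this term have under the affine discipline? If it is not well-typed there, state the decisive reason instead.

not well-typed under affine — needs contraction — f ×2
variable uses: r: 1; f: 2; h: 1; p [bound]: 1
left-to-right use order: p, h, f, f, r
typing: well-typed — term : C
per-discipline verdicts: ordered ✗; linear ✗; affine ✗; relevant ✓; unrestricted ✓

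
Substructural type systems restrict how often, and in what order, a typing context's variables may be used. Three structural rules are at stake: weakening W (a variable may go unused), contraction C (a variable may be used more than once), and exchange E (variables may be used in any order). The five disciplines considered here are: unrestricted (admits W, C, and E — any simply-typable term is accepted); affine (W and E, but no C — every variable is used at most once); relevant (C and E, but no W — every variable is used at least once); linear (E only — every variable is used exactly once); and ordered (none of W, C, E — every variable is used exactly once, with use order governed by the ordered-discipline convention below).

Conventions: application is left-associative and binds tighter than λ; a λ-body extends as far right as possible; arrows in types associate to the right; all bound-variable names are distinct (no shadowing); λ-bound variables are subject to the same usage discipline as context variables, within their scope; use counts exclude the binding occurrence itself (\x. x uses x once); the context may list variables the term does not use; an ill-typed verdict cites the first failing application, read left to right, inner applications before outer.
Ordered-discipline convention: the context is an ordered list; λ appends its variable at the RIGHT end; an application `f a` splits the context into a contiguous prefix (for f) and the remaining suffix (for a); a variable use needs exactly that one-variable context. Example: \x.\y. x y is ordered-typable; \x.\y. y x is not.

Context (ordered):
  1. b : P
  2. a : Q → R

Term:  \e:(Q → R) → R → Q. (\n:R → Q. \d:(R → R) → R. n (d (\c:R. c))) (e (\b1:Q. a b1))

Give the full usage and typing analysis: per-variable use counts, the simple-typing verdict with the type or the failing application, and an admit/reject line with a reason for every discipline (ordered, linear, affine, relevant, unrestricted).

counts: b ×0, a ×1, e (bound) ×1, n (bound) ×1, d (bound) ×1, c (bound) ×1, b1 (bound) ×1
uses in reading order: n, d, c, e, a, b1
typing: ✓ — ((Q → R) → R → Q) → ((R → R) → R) → Q
ordered ✗ (needs weakening: b unused)
linear ✗ (needs weakening: b unused)
affine ✓ (no duplicate uses among b, a, e, n, d, c, b1)
relevant ✗ (needs weakening: b unused)
unrestricted ✓ (type-checks (((Q → R) → R → Q) → ((R → R) → R) → Q) and nothing is barred)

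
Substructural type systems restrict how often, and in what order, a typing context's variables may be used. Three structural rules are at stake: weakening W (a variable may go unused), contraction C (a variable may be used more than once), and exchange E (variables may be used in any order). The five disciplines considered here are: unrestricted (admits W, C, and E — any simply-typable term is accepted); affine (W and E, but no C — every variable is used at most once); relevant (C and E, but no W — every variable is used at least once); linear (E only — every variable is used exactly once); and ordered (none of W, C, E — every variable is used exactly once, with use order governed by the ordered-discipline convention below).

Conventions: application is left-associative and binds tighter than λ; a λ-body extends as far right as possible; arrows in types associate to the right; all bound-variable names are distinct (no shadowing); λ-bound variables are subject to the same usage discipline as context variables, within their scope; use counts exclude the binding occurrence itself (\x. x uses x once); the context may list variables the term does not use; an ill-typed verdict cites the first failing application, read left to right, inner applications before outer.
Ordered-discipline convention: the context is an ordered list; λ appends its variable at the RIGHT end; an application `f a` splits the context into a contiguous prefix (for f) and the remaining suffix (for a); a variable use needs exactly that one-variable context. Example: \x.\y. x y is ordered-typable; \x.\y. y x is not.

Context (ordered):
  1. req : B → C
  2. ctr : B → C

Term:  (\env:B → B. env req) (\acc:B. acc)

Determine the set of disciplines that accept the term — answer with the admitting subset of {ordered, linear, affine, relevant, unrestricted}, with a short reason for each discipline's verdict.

admitted by: none
variable uses: req ×1, ctr ×0, env (bound) ×1, acc (bound) ×1
left-to-right use order: env, req, acc
typing: ill-typed: an argument B → C mismatches the expected B
ordered: ✗, the type mismatch rejects it
linear: ✗, not simply typable
affine: ✗, fails simple typing
relevant: ✗, a type mismatch blocks all five
unrestricted: ✗, the type mismatch rejects it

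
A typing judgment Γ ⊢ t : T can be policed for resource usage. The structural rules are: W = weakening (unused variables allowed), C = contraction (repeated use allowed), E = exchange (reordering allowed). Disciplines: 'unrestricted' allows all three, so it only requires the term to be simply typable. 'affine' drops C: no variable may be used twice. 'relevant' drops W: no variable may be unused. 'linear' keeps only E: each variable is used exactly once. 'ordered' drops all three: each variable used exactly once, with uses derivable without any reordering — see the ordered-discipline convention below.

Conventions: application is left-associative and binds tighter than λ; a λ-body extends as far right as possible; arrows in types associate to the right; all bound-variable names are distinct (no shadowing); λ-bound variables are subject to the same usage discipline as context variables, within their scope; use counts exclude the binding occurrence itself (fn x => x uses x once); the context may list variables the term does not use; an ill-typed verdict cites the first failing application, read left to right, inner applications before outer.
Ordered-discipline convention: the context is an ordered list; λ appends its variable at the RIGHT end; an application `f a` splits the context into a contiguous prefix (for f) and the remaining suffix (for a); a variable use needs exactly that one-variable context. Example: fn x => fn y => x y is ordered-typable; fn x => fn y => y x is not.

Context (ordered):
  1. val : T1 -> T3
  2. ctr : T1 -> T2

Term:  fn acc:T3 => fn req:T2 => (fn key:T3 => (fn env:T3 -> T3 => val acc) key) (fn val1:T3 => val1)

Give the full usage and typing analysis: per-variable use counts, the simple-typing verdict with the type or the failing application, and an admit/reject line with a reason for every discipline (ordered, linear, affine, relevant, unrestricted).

counts: val ×1, ctr ×0, acc [bound] ×1, req [bound] ×0, key [bound] ×1, env [bound] ×0, val1 [bound] ×1
order of uses: val, acc, key, val1
typing: ill-typed: an application expects T1 but receives T3
ordered ✗ (not simply typable)
linear ✗ (fails simple typing)
affine ✗ (a type mismatch blocks all five)
relevant ✗ (the type mismatch rejects it)
unrestricted ✗ (not simply typable)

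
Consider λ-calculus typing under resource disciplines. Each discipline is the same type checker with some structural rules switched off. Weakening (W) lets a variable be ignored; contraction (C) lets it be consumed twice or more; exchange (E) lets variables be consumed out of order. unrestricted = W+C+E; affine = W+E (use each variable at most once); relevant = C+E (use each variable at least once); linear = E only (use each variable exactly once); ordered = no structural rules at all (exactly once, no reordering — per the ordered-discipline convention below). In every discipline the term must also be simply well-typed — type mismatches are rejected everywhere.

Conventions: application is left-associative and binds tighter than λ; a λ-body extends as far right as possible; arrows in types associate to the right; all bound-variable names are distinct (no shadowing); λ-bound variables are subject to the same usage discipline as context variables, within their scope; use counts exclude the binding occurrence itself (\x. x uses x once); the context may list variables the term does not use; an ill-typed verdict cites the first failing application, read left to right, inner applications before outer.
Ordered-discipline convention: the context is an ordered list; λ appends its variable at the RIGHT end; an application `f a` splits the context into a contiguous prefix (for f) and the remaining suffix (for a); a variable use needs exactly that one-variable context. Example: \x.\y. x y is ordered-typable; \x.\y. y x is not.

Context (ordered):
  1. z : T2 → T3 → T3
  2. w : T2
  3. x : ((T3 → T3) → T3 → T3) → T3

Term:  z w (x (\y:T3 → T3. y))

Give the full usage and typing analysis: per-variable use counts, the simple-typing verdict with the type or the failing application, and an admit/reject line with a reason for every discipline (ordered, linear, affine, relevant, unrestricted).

counts: z: 1; w: 1; x: 1; y (λ-bound): 1
uses in reading order: z, w, x, y
typing: well-typed — term : T3
ordered ✓ (z, w, x, y once each; derivable with no W/C/E)
linear ✓ (exactly-once usage across z, w, x, y)
affine ✓ (z, w, x, y: no repeats, contraction unneeded)
relevant ✓ (at least one use each (z, w, x, y))
unrestricted ✓ (simply typable at T3; W, C, E all held)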